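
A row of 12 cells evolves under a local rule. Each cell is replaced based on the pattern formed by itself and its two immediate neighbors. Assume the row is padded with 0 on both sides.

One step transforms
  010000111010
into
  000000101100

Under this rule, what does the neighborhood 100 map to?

At position 2 the neighborhood is 100; the next row has 0 there.

0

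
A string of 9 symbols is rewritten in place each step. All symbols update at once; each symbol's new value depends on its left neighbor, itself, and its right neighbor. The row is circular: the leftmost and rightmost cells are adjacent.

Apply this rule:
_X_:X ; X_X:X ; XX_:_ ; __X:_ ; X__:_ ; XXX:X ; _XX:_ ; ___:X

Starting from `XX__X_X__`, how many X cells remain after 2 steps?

5

____XXX__
XXX__X__X
count of X: 5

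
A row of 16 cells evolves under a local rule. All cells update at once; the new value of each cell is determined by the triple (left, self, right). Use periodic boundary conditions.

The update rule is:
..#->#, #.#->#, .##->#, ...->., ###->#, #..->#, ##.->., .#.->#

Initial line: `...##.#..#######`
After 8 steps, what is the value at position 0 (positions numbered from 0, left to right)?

#

#.##.##########.
###.##########.#
##.##########.##
#.##########.###
.##########.####
##########.####.
#########.####.#
########.####.##
position 0 holds #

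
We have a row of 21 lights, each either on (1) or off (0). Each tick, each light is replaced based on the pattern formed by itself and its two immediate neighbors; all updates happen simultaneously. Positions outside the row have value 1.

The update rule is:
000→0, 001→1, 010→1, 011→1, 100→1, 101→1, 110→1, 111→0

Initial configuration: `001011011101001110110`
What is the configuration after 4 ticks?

110001111111111111111

111111110111111011111
000000011100001110000
100000110110011011001
110001111111111111111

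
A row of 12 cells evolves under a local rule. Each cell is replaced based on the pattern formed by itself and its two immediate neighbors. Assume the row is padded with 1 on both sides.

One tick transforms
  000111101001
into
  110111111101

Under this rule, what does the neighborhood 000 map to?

1

At position 1 the neighborhood is 000; the next row has 1 there.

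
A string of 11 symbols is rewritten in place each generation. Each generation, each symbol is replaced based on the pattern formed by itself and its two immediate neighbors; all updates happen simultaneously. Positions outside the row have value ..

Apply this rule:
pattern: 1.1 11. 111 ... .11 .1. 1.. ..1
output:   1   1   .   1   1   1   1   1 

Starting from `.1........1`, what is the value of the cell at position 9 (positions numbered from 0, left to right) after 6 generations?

.

11111111111
1.........1
11111111111  (repeats generation 1; period 2)
generation 6: 1.........1
position 9 holds .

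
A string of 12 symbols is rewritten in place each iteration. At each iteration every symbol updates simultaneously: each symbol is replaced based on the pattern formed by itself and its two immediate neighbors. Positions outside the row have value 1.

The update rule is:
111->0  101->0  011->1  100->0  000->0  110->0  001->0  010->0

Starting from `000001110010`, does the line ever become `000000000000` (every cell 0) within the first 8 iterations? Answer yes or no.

yes

000001000000
000000000000
all cells are 0 at iteration 2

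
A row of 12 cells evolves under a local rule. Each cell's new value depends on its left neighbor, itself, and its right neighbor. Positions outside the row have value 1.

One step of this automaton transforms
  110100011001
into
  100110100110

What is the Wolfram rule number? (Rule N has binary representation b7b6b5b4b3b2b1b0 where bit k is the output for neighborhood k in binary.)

position 0: 111 → 1  (bit 7 = 1)
position 1: 110 → 0  (bit 6 = 0)
position 2: 101 → 0  (bit 5 = 0)
position 4: 100 → 1  (bit 4 = 1)
position 7: 011 → 0  (bit 3 = 0)
position 3: 010 → 1  (bit 2 = 1)
position 6: 001 → 1  (bit 1 = 1)
position 5: 000 → 0  (bit 0 = 0)
bits b7..b0 = 10010110 = 150

150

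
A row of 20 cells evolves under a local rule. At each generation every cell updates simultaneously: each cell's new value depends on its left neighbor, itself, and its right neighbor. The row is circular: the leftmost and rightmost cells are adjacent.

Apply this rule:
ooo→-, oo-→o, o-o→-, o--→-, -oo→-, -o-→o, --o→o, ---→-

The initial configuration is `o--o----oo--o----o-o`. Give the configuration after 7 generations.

o-oo-o-o-o-oo-oo-o--

o-oo---o-o-oo---oo--
o--o--oo-o--o--o-o-o
o-oo-o-o-o-oo-oo-o--
o--o-o-o-o--o--o-o-o
o-oo-o-o-o-oo-oo-o--  (repeats generation 3; period 2)
generation 7: o-oo-o-o-o-oo-oo-o--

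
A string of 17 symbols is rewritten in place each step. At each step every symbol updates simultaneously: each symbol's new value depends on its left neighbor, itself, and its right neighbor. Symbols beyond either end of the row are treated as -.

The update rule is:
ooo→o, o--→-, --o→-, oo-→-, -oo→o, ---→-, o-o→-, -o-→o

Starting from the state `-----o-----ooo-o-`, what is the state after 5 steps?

-----o-----oo--o-
-----o-----o---o-
-----o-----o---o-  (fixed point — unchanged through step 5)

-----o-----o---o-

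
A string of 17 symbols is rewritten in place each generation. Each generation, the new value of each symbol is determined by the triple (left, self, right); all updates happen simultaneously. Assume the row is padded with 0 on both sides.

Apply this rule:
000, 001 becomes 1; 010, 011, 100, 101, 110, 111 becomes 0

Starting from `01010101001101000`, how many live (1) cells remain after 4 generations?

10000000010000011
00111111100111100
11000000001000001
00011111110011110
count of 1: 11

11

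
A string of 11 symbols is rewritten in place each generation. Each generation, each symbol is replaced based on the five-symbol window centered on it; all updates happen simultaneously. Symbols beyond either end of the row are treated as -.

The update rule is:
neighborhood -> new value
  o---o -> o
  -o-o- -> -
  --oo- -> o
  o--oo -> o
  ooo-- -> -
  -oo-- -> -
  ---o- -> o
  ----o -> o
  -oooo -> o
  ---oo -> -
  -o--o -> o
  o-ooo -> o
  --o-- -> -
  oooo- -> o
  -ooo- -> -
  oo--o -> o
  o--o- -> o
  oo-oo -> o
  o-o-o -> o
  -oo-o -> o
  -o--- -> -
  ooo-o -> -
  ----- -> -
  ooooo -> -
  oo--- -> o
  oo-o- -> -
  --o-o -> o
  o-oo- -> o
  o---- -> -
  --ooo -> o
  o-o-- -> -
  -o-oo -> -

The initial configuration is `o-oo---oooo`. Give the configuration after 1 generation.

o-o-oo-ooo-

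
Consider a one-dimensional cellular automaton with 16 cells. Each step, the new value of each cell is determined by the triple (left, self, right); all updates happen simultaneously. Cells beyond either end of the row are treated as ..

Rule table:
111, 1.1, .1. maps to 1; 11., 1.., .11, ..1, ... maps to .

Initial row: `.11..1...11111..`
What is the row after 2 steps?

.....1.....1....

.....1....111...
.....1.....1....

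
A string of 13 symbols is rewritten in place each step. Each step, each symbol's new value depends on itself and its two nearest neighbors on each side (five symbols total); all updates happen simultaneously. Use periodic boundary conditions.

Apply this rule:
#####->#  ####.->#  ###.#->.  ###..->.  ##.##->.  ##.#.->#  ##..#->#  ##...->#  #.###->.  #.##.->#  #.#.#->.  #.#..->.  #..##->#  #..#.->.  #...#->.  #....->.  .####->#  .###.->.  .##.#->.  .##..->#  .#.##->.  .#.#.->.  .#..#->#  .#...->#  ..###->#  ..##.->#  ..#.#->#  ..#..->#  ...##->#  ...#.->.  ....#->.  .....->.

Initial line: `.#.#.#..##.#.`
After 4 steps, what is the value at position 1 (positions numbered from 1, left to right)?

.

.#....###.#.#
..#..##..#...
..######.##..
.######..###.
position 1 holds .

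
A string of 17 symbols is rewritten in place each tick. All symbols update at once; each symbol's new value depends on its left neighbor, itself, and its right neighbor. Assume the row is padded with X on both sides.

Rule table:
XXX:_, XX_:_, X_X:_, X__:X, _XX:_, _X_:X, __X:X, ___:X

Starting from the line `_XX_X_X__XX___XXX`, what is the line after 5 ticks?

____X_XXX__XXX___
XXXXX____XX___XXX
_____XXXX__XXX___
XXXXX____XX___XXX  (repeats tick 2; period 2)
tick 5: _____XXXX__XXX___

_____XXXX__XXX___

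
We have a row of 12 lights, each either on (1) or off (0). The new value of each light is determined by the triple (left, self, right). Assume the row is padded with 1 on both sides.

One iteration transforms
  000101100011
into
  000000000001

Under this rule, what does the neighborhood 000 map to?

0

At position 1 the neighborhood is 000; the next row has 0 there.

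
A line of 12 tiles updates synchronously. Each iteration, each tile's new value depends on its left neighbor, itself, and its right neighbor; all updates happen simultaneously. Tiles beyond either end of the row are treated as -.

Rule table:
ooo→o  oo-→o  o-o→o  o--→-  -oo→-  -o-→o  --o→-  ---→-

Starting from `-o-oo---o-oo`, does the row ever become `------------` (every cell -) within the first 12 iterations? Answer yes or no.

-oo-o---oo-o
--ooo----ooo
---oo-----oo
----o------o
----o------o  (fixed point — unchanged through iteration 12)
iteration 12 is ----o------o, still not uniform -

no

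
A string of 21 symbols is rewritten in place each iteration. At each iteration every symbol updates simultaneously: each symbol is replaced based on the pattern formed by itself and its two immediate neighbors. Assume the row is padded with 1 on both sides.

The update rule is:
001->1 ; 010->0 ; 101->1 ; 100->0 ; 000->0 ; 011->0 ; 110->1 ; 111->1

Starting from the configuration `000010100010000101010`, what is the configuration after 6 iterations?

iteration 1: 000101000100001010101
iteration 2: 001010001000010101010
iteration 3: 010100010000101010101
iteration 4: 101000100001010101010
iteration 5: 110001000010101010101
iteration 6: 110010000101010101010

110010000101010101010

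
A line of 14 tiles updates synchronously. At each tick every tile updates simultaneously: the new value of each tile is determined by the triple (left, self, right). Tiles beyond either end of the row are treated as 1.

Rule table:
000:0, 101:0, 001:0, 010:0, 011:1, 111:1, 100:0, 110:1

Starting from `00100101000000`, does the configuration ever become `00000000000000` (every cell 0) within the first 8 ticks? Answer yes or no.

yes

tick 1: 00000000000000
all cells are 0 at tick 1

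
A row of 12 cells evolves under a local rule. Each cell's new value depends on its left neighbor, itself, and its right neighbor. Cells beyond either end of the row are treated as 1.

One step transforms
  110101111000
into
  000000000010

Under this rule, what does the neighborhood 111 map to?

0

At position 0 the neighborhood is 111; the next row has 0 there.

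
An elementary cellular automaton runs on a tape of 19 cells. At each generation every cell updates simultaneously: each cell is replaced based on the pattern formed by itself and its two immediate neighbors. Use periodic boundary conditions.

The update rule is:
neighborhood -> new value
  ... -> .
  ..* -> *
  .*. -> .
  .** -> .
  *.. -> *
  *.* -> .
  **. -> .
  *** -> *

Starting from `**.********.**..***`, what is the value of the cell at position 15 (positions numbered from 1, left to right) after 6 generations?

*...******....**.**
.*.*.****.*..*....*
......**...**.*..*.
.....*..*.*....**.*
*...*.**...*..*....
.*.*....*.*.**.*..*
position 15 holds .

.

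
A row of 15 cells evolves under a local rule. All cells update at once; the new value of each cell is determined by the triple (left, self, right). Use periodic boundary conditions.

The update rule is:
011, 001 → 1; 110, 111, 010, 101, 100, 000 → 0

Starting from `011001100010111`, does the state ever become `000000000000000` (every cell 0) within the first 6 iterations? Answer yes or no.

no

iteration 1: 010011000100100
iteration 2: 100110001001000
iteration 3: 001100010010001
iteration 4: 011000100100010
iteration 5: 110001001000100
iteration 6: 100010010001001
iteration 6 is 100010010001001, still not uniform 0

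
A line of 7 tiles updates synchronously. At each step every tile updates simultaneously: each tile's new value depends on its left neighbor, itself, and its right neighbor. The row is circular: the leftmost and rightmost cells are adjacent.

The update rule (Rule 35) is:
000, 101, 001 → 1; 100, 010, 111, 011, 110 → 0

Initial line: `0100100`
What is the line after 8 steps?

1001001
0010010
1100100
0001001
0110010
1000100
0011001
0100010

0100010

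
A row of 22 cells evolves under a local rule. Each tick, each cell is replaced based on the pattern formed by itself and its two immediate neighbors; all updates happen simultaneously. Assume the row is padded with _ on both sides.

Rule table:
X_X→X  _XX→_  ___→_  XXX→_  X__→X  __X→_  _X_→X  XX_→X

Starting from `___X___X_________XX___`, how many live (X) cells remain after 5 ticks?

___XX__XX_________XX__
____XX__XX_________XX_
_____XX__XX_________XX
______XX__XX_________X
_______XX__XX________X
count of X: 5

5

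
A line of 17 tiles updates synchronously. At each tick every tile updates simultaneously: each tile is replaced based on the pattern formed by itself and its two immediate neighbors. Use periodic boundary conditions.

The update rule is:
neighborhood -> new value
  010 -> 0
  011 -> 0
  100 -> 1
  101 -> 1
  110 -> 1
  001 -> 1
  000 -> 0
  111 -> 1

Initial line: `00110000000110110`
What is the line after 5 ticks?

10110101101010101

01011000001011011
10101100010101101
11010110101010110
01101011010101011
10110101101010101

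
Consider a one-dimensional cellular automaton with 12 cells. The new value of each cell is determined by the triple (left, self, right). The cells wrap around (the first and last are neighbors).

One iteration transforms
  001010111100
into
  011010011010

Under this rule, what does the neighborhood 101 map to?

At position 3 the neighborhood is 101; the next row has 0 there.

0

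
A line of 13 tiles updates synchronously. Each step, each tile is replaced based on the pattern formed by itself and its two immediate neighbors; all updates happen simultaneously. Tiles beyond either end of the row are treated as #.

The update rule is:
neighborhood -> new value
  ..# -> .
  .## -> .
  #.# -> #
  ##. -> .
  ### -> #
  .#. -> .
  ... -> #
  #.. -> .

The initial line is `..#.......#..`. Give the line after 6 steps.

.#.........#.

....#####....
.##..###..##.
#.....#.....#
..###...###..
...#..#..#...
.#.........#.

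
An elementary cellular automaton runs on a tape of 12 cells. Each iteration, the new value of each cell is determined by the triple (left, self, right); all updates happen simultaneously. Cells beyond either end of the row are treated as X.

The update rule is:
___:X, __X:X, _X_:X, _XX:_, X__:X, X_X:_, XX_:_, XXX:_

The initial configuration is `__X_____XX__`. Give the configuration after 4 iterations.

iteration 1: XXXXXXXX__XX
iteration 2: ________XX__
iteration 3: XXXXXXXX__XX  (repeats iteration 1; period 2)
iteration 4: ________XX__

________XX__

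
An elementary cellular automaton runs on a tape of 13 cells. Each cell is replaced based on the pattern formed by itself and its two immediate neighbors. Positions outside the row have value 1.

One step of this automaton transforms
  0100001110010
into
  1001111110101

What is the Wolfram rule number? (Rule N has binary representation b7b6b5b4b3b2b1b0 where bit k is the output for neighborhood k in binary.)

position 7: 111 → 1  (bit 7 = 1)
position 8: 110 → 1  (bit 6 = 1)
position 0: 101 → 1  (bit 5 = 1)
position 2: 100 → 0  (bit 4 = 0)
position 6: 011 → 1  (bit 3 = 1)
position 1: 010 → 0  (bit 2 = 0)
position 5: 001 → 1  (bit 1 = 1)
position 3: 000 → 1  (bit 0 = 1)
bits b7..b0 = 11101011 = 235

235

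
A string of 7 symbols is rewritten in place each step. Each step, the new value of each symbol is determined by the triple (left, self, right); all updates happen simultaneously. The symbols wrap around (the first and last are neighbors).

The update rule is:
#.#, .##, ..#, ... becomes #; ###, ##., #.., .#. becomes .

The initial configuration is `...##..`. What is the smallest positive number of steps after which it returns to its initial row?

####..#
.....##
.#####.
##.....
#..####
..##...
###..##
....##.
#####..
#.....#
..#####
.##....
##..###
...##..

14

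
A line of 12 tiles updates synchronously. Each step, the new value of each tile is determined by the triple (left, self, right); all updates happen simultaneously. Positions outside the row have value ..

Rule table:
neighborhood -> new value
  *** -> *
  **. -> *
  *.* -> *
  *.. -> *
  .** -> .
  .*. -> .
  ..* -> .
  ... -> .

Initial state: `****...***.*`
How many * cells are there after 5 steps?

4

.****...***.
..****...***
...****...**
....****...*
.....****...
count of *: 4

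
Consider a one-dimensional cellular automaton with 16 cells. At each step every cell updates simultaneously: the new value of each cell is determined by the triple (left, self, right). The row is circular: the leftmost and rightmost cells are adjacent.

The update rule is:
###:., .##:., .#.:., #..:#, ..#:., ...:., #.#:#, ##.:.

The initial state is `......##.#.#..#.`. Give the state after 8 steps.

........#.#.#..#
#........#.#.#..
.#........#.#.#.
..#........#.#.#
#..#........#.#.
.#..#........#.#
#.#..#........#.
.#.#..#........#

.#.#..#........#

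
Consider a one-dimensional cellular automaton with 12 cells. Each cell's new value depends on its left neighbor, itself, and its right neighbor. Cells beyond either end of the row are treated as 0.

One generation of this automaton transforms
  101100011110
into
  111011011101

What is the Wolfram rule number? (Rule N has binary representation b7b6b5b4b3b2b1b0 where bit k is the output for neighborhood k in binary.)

189

position 8: 111 → 1  (bit 7 = 1)
position 3: 110 → 0  (bit 6 = 0)
position 1: 101 → 1  (bit 5 = 1)
position 4: 100 → 1  (bit 4 = 1)
position 2: 011 → 1  (bit 3 = 1)
position 0: 010 → 1  (bit 2 = 1)
position 6: 001 → 0  (bit 1 = 0)
position 5: 000 → 1  (bit 0 = 1)
bits b7..b0 = 10111101 = 189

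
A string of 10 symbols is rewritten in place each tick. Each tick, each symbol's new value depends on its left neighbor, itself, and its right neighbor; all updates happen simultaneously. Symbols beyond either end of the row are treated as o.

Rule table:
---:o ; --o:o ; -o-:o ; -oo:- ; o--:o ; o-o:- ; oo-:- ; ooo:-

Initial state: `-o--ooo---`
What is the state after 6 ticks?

----ooo---

-ooo---ooo
----ooo---
oooo---ooo
----ooo---  (repeats tick 2; period 2)
tick 6: ----ooo---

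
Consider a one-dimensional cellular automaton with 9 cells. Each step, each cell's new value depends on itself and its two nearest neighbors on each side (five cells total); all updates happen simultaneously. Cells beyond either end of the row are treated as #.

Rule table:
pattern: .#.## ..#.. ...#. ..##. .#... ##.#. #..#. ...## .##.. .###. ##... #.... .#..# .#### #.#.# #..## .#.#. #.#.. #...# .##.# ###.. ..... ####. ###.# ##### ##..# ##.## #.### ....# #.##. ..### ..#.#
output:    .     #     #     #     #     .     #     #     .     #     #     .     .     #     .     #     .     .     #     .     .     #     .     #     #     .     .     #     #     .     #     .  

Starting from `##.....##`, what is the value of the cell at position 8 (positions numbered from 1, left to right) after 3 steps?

#

..#.#####
.#..#####
...######
position 8 holds #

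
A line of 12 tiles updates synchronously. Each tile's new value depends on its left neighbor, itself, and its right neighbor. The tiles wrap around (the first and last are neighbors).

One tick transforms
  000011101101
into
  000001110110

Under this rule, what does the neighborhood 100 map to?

At position 0 the neighborhood is 100; the next row has 0 there.

0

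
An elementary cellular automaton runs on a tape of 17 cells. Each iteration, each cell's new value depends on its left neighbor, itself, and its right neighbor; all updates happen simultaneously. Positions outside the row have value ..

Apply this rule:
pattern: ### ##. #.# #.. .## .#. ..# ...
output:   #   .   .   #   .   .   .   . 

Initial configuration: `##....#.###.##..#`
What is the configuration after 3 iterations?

....#......#....#

..#......#....#..
...#......#....#.
....#......#....#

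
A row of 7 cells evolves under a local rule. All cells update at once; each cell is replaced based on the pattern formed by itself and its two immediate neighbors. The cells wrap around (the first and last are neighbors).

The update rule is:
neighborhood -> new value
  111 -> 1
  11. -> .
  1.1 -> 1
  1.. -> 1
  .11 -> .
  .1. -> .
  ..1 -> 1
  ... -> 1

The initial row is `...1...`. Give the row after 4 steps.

111.111
11.1.11
1.1.1.1
.1.1.1.

.1.1.1.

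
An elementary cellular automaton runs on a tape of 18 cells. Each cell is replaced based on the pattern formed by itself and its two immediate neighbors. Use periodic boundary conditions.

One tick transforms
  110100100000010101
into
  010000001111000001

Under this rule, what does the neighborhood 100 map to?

0

At position 4 the neighborhood is 100; the next row has 0 there.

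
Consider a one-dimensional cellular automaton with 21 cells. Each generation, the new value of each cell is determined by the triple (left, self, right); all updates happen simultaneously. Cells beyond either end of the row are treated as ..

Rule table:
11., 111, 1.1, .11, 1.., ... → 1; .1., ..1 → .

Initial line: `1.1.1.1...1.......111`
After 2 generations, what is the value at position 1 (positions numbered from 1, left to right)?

generation 1: .1.1.1.11..111111.111
generation 2: ..1.1.1111.1111111111
position 1 holds .

.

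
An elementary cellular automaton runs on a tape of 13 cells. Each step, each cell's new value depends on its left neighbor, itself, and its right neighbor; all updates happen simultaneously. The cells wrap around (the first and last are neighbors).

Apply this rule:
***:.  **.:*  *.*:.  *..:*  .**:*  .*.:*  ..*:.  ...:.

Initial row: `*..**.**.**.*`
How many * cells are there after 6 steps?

8

step 1: **.**.**.**.*
step 2: .*.**.**.**.*
step 3: .*.**.**.**.*  (fixed point — unchanged through step 6)
count of *: 8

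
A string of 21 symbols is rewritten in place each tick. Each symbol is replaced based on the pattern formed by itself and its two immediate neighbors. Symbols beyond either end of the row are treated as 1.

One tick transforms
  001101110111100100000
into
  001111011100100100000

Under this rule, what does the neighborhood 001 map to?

0

At position 1 the neighborhood is 001; the next row has 0 there.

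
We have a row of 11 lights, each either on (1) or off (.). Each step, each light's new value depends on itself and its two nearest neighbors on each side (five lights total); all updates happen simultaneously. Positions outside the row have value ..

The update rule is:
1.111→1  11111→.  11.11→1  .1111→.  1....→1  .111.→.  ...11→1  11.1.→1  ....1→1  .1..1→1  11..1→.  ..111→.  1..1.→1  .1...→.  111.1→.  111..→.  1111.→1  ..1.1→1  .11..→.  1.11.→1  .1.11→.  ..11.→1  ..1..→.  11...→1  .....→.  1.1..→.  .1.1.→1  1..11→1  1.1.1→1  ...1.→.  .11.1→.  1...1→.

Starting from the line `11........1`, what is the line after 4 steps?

...1.11..1.

1.11....1..
1.1.111...1
111.1..1...
...1.11..1.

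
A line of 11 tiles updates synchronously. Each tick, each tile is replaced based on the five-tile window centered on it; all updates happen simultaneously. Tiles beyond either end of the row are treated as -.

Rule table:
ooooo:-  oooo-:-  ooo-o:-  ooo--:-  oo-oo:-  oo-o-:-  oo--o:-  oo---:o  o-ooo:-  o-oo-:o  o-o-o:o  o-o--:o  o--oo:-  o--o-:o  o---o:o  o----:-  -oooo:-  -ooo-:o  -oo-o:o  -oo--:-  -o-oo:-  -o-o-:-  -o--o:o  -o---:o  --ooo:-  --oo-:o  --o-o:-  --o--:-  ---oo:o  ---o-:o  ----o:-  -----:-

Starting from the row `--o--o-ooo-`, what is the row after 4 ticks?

tick 1: -o-oo---o-o
tick 2: o--o-ooo--o
tick 3: -oo---o--o-
tick 4: oo-ooo-oo-o

oo-ooo-oo-o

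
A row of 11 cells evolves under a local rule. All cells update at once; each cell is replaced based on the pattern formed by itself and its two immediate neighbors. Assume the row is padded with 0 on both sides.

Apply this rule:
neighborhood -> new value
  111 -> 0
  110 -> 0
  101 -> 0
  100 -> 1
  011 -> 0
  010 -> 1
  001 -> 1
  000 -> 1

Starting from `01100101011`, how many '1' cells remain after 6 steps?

7

step 1: 10011101000
step 2: 11100001111
step 3: 00011110000
step 4: 11100001111  (repeats step 2; period 2)
step 6: 11100001111
count of 1: 7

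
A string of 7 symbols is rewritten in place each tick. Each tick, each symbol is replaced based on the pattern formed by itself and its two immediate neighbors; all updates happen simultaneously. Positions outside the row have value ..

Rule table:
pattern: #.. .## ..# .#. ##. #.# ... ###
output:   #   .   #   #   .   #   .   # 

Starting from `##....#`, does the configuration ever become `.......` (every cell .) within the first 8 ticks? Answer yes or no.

no

..#..##
.####..
#.##.#.
##..###
..##.#.
.#..###
####.#.
.##.###
tick 8 is .##.###, still not uniform .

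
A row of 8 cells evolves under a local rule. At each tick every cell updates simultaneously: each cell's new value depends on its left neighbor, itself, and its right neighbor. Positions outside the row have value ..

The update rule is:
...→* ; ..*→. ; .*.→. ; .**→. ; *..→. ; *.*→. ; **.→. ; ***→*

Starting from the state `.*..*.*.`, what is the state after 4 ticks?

..****..

........
********
.******.
..****..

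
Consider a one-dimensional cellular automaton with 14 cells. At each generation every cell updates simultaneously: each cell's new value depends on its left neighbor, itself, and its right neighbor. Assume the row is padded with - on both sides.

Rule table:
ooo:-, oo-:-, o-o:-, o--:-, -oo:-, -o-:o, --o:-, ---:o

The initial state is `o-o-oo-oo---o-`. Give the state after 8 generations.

o-o-ooooo-o-o-

o-o-------o-o-
o-o-ooooo-o-o-
o-o-------o-o-  (repeats generation 1; period 2)
generation 8: o-o-ooooo-o-o-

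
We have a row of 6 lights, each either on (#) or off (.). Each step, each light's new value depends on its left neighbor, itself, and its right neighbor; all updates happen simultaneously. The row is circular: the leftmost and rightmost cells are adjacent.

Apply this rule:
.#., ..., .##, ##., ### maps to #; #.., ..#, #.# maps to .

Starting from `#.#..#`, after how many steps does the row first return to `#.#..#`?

1

#.#..#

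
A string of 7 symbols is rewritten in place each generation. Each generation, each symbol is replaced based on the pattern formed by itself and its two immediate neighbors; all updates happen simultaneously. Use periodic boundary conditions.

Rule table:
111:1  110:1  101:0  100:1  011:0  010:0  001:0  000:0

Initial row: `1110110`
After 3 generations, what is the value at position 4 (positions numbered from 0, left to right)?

0110010
0011001
1001100
position 4 holds 1

1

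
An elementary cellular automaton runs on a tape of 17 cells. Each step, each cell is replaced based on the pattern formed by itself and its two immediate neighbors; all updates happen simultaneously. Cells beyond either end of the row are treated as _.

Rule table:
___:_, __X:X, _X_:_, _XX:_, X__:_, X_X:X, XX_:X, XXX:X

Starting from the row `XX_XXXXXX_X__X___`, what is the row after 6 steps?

step 1: _XX_XXXXXX__X____
step 2: X_XX_XXXXX_X_____
step 3: _X_XX_XXXXX______
step 4: X_X_XX_XXXX______
step 5: _X_X_XX_XXX______
step 6: X_X_X_XX_XX______

X_X_X_XX_XX______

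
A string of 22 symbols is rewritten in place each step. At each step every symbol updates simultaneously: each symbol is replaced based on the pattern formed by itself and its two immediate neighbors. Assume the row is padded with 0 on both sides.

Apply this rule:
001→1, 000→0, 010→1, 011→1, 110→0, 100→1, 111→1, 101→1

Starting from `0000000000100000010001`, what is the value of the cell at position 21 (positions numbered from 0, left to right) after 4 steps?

1

step 1: 0000000001110000111011
step 2: 0000000011101001110110
step 3: 0000000111011111101101
step 4: 0000001110111111011011
position 21 holds 1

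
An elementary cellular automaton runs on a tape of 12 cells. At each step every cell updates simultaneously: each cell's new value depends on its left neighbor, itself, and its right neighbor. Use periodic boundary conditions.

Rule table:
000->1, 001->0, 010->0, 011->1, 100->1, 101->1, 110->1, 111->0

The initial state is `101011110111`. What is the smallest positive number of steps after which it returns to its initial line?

110110011100
111111010110
100001101111
111101111000
100111001110
010101101011
101011110111

7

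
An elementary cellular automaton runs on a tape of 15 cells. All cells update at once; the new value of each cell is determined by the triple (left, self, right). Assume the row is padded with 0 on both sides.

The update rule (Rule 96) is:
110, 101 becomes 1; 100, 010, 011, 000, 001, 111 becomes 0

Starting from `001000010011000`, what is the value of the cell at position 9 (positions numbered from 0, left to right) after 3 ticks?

0

000000000001000
000000000000000
000000000000000
position 9 holds 0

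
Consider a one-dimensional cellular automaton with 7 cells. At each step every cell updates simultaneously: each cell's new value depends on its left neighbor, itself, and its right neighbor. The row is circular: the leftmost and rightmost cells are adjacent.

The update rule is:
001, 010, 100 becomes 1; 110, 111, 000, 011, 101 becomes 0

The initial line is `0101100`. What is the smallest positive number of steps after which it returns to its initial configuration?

7

1100010
0010110
0110001
0001011
1011000
1000101
0101100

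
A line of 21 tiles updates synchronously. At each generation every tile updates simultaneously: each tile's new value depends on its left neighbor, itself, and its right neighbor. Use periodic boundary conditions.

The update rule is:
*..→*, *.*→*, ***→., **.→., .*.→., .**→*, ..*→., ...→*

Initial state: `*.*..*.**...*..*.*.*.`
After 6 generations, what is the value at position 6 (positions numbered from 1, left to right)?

*

generation 1: .*.*..**.**..*..*.*.*
generation 2: *.*.*.*.**.*..*..*.*.
generation 3: .*.*.*.**.*.*..*..*.*
generation 4: *.*.*.**.*.*.*..*..*.
generation 5: .*.*.**.*.*.*.*..*..*
generation 6: *.*.**.*.*.*.*.*..*..
position 6 holds *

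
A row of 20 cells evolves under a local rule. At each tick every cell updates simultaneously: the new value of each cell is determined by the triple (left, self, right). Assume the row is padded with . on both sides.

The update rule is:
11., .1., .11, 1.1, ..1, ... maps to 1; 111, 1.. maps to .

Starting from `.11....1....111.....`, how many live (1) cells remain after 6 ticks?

16

111.1111.1111.1.1111
1.111..111..11111..1
111.1.11.1.11...1.11
1.11111111111.111111
111.........111....1
1.1.111111111.1.1111
count of 1: 16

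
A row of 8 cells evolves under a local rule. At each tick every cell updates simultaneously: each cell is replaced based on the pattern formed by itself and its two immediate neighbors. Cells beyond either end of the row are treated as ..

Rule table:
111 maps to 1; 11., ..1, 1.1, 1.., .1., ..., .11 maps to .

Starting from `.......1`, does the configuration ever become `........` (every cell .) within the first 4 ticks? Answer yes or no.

........
all cells are . at tick 1

yes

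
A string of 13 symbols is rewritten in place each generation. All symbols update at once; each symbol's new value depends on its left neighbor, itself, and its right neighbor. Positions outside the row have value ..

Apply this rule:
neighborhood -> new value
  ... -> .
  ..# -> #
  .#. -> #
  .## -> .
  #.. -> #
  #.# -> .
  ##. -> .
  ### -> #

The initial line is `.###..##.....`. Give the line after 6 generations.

#.#.##..#....
#.#...####...
#.##.#.##.#..
#....#....##.
##..###..#..#
..##.#.######

..##.#.######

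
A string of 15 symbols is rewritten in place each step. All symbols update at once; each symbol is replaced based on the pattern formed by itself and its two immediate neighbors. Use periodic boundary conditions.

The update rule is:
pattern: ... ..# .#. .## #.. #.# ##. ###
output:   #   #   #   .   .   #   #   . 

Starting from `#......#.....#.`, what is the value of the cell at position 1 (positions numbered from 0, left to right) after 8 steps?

#.######.######
##.....##......
.#.####.#.#####
###...####....#
..#.##...#.###.
####.#.####..#.
...####...#.###
.##...#.####..#
position 1 holds #

#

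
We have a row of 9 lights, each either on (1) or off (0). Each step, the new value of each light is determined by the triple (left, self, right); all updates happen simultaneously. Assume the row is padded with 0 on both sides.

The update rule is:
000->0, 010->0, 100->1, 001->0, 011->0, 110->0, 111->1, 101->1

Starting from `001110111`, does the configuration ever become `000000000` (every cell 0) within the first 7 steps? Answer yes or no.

yes

000101010
000010101
000001010
000000101
000000010
000000001
000000000
all cells are 0 at step 7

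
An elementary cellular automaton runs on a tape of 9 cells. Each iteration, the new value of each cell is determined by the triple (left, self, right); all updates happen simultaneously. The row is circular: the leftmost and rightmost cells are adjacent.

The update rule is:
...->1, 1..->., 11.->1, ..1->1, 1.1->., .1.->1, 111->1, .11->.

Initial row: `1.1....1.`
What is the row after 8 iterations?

1.1.1111.
1.1..111.
1.1.1.11.
1.1.1..1.
1.1.1.11.  (repeats iteration 3; period 2)
iteration 8: 1.1.1..1.

1.1.1..1.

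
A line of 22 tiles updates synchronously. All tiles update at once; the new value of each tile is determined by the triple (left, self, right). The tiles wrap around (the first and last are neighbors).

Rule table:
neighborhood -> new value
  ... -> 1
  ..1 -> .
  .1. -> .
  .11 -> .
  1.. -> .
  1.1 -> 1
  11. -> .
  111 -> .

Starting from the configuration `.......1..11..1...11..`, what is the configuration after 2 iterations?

.......11111111...11..

111111..........1....1
.......11111111...11..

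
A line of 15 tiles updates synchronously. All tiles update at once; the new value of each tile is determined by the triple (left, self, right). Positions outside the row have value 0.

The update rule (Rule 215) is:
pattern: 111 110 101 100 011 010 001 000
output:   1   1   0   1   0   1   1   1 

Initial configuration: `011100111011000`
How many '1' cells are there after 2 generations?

10

101111011001111
100111001110111
count of 1: 10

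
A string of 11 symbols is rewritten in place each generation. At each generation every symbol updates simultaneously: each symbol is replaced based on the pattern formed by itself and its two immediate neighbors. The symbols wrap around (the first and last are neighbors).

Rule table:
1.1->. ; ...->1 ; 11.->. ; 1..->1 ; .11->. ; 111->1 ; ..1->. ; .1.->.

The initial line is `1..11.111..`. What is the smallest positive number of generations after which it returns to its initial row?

3

generation 1: .1.....1.1.
generation 2: ..1111....1
generation 3: 1..11.111..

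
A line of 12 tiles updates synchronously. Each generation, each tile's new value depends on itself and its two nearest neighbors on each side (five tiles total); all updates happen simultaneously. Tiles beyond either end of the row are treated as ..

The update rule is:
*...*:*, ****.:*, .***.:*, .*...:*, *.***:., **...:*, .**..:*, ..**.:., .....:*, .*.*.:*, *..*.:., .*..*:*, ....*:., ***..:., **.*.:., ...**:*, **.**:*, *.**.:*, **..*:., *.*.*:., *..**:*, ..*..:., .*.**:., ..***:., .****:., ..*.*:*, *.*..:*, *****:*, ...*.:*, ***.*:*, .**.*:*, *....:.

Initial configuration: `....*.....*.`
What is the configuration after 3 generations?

*.*.**.*..**

**.*.*.*.*.*
.*..*.*.*.**
*.*.**.*..**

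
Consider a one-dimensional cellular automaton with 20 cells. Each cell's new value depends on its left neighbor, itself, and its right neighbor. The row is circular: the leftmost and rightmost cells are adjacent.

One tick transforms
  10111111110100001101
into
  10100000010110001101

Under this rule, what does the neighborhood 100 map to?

At position 12 the neighborhood is 100; the next row has 1 there.

1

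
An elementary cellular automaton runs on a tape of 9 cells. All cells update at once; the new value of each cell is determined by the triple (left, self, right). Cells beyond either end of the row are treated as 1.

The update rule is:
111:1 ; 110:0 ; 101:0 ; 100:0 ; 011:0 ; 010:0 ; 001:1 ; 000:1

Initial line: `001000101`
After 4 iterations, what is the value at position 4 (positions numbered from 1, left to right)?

0

iteration 1: 010011000
iteration 2: 000100011
iteration 3: 011001101
iteration 4: 000010000
position 4 holds 0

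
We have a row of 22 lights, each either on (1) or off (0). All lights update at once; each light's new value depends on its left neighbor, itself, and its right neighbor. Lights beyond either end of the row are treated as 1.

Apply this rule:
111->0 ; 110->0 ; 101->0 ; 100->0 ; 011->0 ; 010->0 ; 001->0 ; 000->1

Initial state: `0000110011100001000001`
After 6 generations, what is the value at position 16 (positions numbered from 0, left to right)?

0

generation 1: 0110000000001100011100
generation 2: 0000111111100001000000
generation 3: 0110000000001100011110
generation 4: 0000111111100001000000  (repeats generation 2; period 2)
generation 6: 0000111111100001000000
position 16 holds 0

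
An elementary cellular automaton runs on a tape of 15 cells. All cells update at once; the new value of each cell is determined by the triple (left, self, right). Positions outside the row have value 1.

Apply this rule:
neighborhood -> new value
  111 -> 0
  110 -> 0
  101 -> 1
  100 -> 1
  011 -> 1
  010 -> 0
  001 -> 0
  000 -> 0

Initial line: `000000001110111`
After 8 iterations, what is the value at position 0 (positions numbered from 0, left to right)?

0

100000001001100
010000000101010
101000000010101
010100000001011
101010000000110
010101000000101
101010100000011
010101010000010
position 0 holds 0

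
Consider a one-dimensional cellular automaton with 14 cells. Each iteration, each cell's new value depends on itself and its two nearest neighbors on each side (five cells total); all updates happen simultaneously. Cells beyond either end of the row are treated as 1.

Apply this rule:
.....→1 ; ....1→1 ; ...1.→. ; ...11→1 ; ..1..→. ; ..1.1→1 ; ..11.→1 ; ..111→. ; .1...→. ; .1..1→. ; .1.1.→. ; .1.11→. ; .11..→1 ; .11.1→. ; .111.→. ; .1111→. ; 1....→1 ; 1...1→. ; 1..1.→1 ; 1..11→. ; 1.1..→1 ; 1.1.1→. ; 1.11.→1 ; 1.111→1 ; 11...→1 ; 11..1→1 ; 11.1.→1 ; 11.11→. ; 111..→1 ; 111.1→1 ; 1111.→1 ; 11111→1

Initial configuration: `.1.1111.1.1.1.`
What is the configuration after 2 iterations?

1..1.111......
1111.1.1111111

1111.1.1111111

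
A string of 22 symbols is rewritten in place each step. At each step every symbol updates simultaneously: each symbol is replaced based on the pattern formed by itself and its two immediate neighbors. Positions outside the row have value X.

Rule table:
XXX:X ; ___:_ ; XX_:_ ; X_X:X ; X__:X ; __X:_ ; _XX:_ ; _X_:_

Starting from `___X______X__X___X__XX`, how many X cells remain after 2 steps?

step 1: X___X______X__X___X__X
step 2: _X___X______X__X___X__
count of X: 5

5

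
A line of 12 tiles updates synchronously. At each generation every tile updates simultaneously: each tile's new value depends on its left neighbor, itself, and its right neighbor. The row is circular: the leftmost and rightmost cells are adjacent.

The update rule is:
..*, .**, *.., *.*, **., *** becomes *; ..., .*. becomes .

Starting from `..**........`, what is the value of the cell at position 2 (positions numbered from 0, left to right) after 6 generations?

.****.......
******......
*******....*
********..**
************
************
position 2 holds *

*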